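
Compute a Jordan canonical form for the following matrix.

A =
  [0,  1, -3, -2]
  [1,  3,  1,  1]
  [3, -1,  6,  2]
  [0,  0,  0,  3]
J_3(3) ⊕ J_1(3)

The characteristic polynomial is
  det(x·I − A) = x^4 - 12*x^3 + 54*x^2 - 108*x + 81 = (x - 3)^4

Eigenvalues and multiplicities (the geometric multiplicity of λ is n − rank(A − λI), which equals the number of Jordan blocks for λ):
  λ = 3: algebraic multiplicity = 4, geometric multiplicity = 2

Determining the block sizes for each eigenvalue:
  λ = 3: with am = 4 and gm = 2, the partition is not yet determined (e.g. several partitions of 4 into 2 parts exist). Let N = A − (3)·I. Computing rank(N^1) = 2, rank(N^2) = 1, rank(N^3) = 0; the number of blocks of size ≥ j is rank(N^{j−1}) − rank(N^j), giving [2, 1, 1]. So we have 1 block(s) of size 3, 1 block(s) of size 1 → block sizes [3, 1]

Assembling the blocks gives a Jordan form
J =
  [3, 1, 0, 0]
  [0, 3, 1, 0]
  [0, 0, 3, 0]
  [0, 0, 0, 3]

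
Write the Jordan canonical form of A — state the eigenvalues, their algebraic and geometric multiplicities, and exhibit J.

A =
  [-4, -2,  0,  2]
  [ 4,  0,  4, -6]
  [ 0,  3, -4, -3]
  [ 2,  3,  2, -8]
J_3(-4) ⊕ J_1(-4)

The characteristic polynomial is
  det(x·I − A) = x^4 + 16*x^3 + 96*x^2 + 256*x + 256 = (x + 4)^4

Eigenvalues and multiplicities (the geometric multiplicity of λ is n − rank(A − λI), which equals the number of Jordan blocks for λ):
  λ = -4: algebraic multiplicity = 4, geometric multiplicity = 2

Determining the block sizes for each eigenvalue:
  λ = -4: with am = 4 and gm = 2, the partition is not yet determined (e.g. several partitions of 4 into 2 parts exist). Let N = A − (-4)·I. Computing rank(N^1) = 2, rank(N^2) = 1, rank(N^3) = 0; the number of blocks of size ≥ j is rank(N^{j−1}) − rank(N^j), giving [2, 1, 1]. So we have 1 block(s) of size 3, 1 block(s) of size 1 → block sizes [3, 1]

Assembling the blocks gives a Jordan form
J =
  [-4,  1,  0,  0]
  [ 0, -4,  1,  0]
  [ 0,  0, -4,  0]
  [ 0,  0,  0, -4]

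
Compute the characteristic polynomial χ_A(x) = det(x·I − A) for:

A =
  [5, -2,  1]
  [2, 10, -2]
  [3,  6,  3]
x^3 - 18*x^2 + 108*x - 216

Expanding det(x·I − A) (e.g. by cofactor expansion or by noting that A is similar to its Jordan form J, which has the same characteristic polynomial as A) gives
  χ_A(x) = x^3 - 18*x^2 + 108*x - 216
which factors as (x - 6)^3. The eigenvalues (with algebraic multiplicities) are λ = 6 with multiplicity 3.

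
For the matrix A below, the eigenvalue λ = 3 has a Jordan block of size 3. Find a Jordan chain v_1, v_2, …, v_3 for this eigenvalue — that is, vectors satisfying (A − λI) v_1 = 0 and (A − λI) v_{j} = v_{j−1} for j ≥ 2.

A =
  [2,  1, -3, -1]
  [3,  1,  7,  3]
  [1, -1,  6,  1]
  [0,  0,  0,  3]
A Jordan chain for λ = 3 of length 3:
v_1 = (1, -2, -1, 0)ᵀ
v_2 = (-1, 3, 1, 0)ᵀ
v_3 = (1, 0, 0, 0)ᵀ

Let N = A − (3)·I. We want v_3 with N^3 v_3 = 0 but N^2 v_3 ≠ 0; then v_{j-1} := N · v_j for j = 3, …, 2.

Pick v_3 = (1, 0, 0, 0)ᵀ.
Then v_2 = N · v_3 = (-1, 3, 1, 0)ᵀ.
Then v_1 = N · v_2 = (1, -2, -1, 0)ᵀ.

Sanity check: (A − (3)·I) v_1 = (0, 0, 0, 0)ᵀ = 0. ✓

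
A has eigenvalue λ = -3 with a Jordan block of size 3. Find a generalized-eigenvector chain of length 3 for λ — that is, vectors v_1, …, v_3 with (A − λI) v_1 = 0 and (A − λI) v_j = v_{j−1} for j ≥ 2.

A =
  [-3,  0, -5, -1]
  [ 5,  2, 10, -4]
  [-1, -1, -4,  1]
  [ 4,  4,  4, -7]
A Jordan chain for λ = -3 of length 3:
v_1 = (1, -1, 0, 0)ᵀ
v_2 = (0, 5, -1, 4)ᵀ
v_3 = (1, 0, 0, 0)ᵀ

Let N = A − (-3)·I. We want v_3 with N^3 v_3 = 0 but N^2 v_3 ≠ 0; then v_{j-1} := N · v_j for j = 3, …, 2.

Pick v_3 = (1, 0, 0, 0)ᵀ.
Then v_2 = N · v_3 = (0, 5, -1, 4)ᵀ.
Then v_1 = N · v_2 = (1, -1, 0, 0)ᵀ.

Sanity check: (A − (-3)·I) v_1 = (0, 0, 0, 0)ᵀ = 0. ✓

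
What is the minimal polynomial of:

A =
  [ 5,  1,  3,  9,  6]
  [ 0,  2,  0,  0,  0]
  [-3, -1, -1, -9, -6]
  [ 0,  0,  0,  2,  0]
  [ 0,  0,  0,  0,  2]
x^2 - 4*x + 4

The characteristic polynomial is χ_A(x) = (x - 2)^5, so the eigenvalues are known. The minimal polynomial is
  m_A(x) = Π_λ (x − λ)^{k_λ}
where k_λ is the size of the *largest* Jordan block for λ (equivalently, the smallest k with (A − λI)^k v = 0 for every generalised eigenvector v of λ).

  λ = 2: largest Jordan block has size 2, contributing (x − 2)^2

So m_A(x) = (x - 2)^2 = x^2 - 4*x + 4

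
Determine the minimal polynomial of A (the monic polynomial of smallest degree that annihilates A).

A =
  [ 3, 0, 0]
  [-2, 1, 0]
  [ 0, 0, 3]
x^2 - 4*x + 3

The characteristic polynomial is χ_A(x) = (x - 3)^2*(x - 1), so the eigenvalues are known. The minimal polynomial is
  m_A(x) = Π_λ (x − λ)^{k_λ}
where k_λ is the size of the *largest* Jordan block for λ (equivalently, the smallest k with (A − λI)^k v = 0 for every generalised eigenvector v of λ).

  λ = 1: largest Jordan block has size 1, contributing (x − 1)
  λ = 3: largest Jordan block has size 1, contributing (x − 3)

So m_A(x) = (x - 3)*(x - 1) = x^2 - 4*x + 3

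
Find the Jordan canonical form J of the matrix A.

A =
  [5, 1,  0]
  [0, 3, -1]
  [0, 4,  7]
J_3(5)

The characteristic polynomial is
  det(x·I − A) = x^3 - 15*x^2 + 75*x - 125 = (x - 5)^3

Eigenvalues and multiplicities (the geometric multiplicity of λ is n − rank(A − λI), which equals the number of Jordan blocks for λ):
  λ = 5: algebraic multiplicity = 3, geometric multiplicity = 1

Determining the block sizes for each eigenvalue:
  λ = 5: one block (gm = 1), so the single block has size am = 3 → block sizes [3]

Assembling the blocks gives a Jordan form
J =
  [5, 1, 0]
  [0, 5, 1]
  [0, 0, 5]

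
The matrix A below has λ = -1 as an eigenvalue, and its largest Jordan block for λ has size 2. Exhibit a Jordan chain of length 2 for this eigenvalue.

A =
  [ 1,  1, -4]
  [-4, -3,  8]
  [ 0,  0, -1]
A Jordan chain for λ = -1 of length 2:
v_1 = (2, -4, 0)ᵀ
v_2 = (1, 0, 0)ᵀ

Let N = A − (-1)·I. We want v_2 with N^2 v_2 = 0 but N^1 v_2 ≠ 0; then v_{j-1} := N · v_j for j = 2, …, 2.

Pick v_2 = (1, 0, 0)ᵀ.
Then v_1 = N · v_2 = (2, -4, 0)ᵀ.

Sanity check: (A − (-1)·I) v_1 = (0, 0, 0)ᵀ = 0. ✓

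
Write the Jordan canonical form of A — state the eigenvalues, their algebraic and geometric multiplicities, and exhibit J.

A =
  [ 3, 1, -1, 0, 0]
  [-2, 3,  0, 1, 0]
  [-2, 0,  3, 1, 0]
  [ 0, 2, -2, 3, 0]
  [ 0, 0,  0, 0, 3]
J_2(3) ⊕ J_2(3) ⊕ J_1(3)

The characteristic polynomial is
  det(x·I − A) = x^5 - 15*x^4 + 90*x^3 - 270*x^2 + 405*x - 243 = (x - 3)^5

Eigenvalues and multiplicities (the geometric multiplicity of λ is n − rank(A − λI), which equals the number of Jordan blocks for λ):
  λ = 3: algebraic multiplicity = 5, geometric multiplicity = 3

Determining the block sizes for each eigenvalue:
  λ = 3: with am = 5 and gm = 3, the partition is not yet determined (e.g. several partitions of 5 into 3 parts exist). Let N = A − (3)·I. Computing rank(N^1) = 2, rank(N^2) = 0; the number of blocks of size ≥ j is rank(N^{j−1}) − rank(N^j), giving [3, 2]. So we have 2 block(s) of size 2, 1 block(s) of size 1 → block sizes [2, 2, 1]

Assembling the blocks gives a Jordan form
J =
  [3, 1, 0, 0, 0]
  [0, 3, 0, 0, 0]
  [0, 0, 3, 1, 0]
  [0, 0, 0, 3, 0]
  [0, 0, 0, 0, 3]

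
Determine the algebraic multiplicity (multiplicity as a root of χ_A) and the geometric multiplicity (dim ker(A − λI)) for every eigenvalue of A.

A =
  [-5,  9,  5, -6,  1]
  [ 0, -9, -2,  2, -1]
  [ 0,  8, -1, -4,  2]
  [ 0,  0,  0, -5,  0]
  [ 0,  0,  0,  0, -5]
λ = -5: alg = 5, geom = 3

Step 1 — factor the characteristic polynomial to read off the algebraic multiplicities:
  χ_A(x) = (x + 5)^5

Step 2 — compute geometric multiplicities via the rank-nullity identity g(λ) = n − rank(A − λI):
  rank(A − (-5)·I) = 2, so dim ker(A − (-5)·I) = n − 2 = 3

Summary:
  λ = -5: algebraic multiplicity = 5, geometric multiplicity = 3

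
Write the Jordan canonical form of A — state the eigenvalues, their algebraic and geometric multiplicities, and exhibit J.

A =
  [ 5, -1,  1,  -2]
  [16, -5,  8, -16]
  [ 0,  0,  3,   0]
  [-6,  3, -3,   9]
J_2(3) ⊕ J_1(3) ⊕ J_1(3)

The characteristic polynomial is
  det(x·I − A) = x^4 - 12*x^3 + 54*x^2 - 108*x + 81 = (x - 3)^4

Eigenvalues and multiplicities (the geometric multiplicity of λ is n − rank(A − λI), which equals the number of Jordan blocks for λ):
  λ = 3: algebraic multiplicity = 4, geometric multiplicity = 3

Determining the block sizes for each eigenvalue:
  λ = 3: 3 blocks summing to 4 forces exactly one block of size 2 and the rest size 1 → block sizes [2, 1, 1]

Assembling the blocks gives a Jordan form
J =
  [3, 1, 0, 0]
  [0, 3, 0, 0]
  [0, 0, 3, 0]
  [0, 0, 0, 3]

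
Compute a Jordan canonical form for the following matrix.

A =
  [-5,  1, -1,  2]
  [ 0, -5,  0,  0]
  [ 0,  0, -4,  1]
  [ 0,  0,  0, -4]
J_2(-5) ⊕ J_2(-4)

The characteristic polynomial is
  det(x·I − A) = x^4 + 18*x^3 + 121*x^2 + 360*x + 400 = (x + 4)^2*(x + 5)^2

Eigenvalues and multiplicities (the geometric multiplicity of λ is n − rank(A − λI), which equals the number of Jordan blocks for λ):
  λ = -5: algebraic multiplicity = 2, geometric multiplicity = 1
  λ = -4: algebraic multiplicity = 2, geometric multiplicity = 1

Determining the block sizes for each eigenvalue:
  λ = -5: one block (gm = 1), so the single block has size am = 2 → block sizes [2]
  λ = -4: one block (gm = 1), so the single block has size am = 2 → block sizes [2]

Assembling the blocks gives a Jordan form
J =
  [-5,  1,  0,  0]
  [ 0, -5,  0,  0]
  [ 0,  0, -4,  1]
  [ 0,  0,  0, -4]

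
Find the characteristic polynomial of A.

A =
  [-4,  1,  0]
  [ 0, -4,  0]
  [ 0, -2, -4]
x^3 + 12*x^2 + 48*x + 64

Expanding det(x·I − A) (e.g. by cofactor expansion or by noting that A is similar to its Jordan form J, which has the same characteristic polynomial as A) gives
  χ_A(x) = x^3 + 12*x^2 + 48*x + 64
which factors as (x + 4)^3. The eigenvalues (with algebraic multiplicities) are λ = -4 with multiplicity 3.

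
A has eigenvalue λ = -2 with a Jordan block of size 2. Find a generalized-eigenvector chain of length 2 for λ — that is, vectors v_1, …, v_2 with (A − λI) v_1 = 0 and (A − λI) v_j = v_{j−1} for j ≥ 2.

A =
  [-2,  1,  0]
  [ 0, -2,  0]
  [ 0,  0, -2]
A Jordan chain for λ = -2 of length 2:
v_1 = (1, 0, 0)ᵀ
v_2 = (0, 1, 0)ᵀ

Let N = A − (-2)·I. We want v_2 with N^2 v_2 = 0 but N^1 v_2 ≠ 0; then v_{j-1} := N · v_j for j = 2, …, 2.

Pick v_2 = (0, 1, 0)ᵀ.
Then v_1 = N · v_2 = (1, 0, 0)ᵀ.

Sanity check: (A − (-2)·I) v_1 = (0, 0, 0)ᵀ = 0. ✓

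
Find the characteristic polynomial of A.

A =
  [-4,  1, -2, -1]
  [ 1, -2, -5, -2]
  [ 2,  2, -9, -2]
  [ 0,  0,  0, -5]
x^4 + 20*x^3 + 150*x^2 + 500*x + 625

Expanding det(x·I − A) (e.g. by cofactor expansion or by noting that A is similar to its Jordan form J, which has the same characteristic polynomial as A) gives
  χ_A(x) = x^4 + 20*x^3 + 150*x^2 + 500*x + 625
which factors as (x + 5)^4. The eigenvalues (with algebraic multiplicities) are λ = -5 with multiplicity 4.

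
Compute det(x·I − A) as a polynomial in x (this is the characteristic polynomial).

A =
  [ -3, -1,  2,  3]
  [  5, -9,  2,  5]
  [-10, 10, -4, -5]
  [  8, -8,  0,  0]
x^4 + 16*x^3 + 96*x^2 + 256*x + 256

Expanding det(x·I − A) (e.g. by cofactor expansion or by noting that A is similar to its Jordan form J, which has the same characteristic polynomial as A) gives
  χ_A(x) = x^4 + 16*x^3 + 96*x^2 + 256*x + 256
which factors as (x + 4)^4. The eigenvalues (with algebraic multiplicities) are λ = -4 with multiplicity 4.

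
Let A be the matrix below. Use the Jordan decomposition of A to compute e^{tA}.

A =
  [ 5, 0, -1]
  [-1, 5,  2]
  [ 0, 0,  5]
e^{tA} =
  [exp(5*t), 0, -t*exp(5*t)]
  [-t*exp(5*t), exp(5*t), t^2*exp(5*t)/2 + 2*t*exp(5*t)]
  [0, 0, exp(5*t)]

Strategy: write A = P · J · P⁻¹ where J is a Jordan canonical form, so e^{tA} = P · e^{tJ} · P⁻¹, and e^{tJ} can be computed block-by-block.

A has Jordan form
J =
  [5, 1, 0]
  [0, 5, 1]
  [0, 0, 5]
(up to reordering of blocks).

Per-block formulas:
  For a 3×3 Jordan block J_3(5): exp(t · J_3(5)) = e^(5t)·(I + t·N + (t^2/2)·N^2), where N is the 3×3 nilpotent shift.

After assembling e^{tJ} and conjugating by P, we get:

e^{tA} =
  [exp(5*t), 0, -t*exp(5*t)]
  [-t*exp(5*t), exp(5*t), t^2*exp(5*t)/2 + 2*t*exp(5*t)]
  [0, 0, exp(5*t)]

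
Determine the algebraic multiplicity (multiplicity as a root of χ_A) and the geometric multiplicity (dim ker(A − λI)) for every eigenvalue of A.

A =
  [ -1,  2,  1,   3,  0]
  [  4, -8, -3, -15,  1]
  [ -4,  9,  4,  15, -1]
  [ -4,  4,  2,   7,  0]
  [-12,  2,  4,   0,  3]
λ = 1: alg = 5, geom = 3

Step 1 — factor the characteristic polynomial to read off the algebraic multiplicities:
  χ_A(x) = (x - 1)^5

Step 2 — compute geometric multiplicities via the rank-nullity identity g(λ) = n − rank(A − λI):
  rank(A − (1)·I) = 2, so dim ker(A − (1)·I) = n − 2 = 3

Summary:
  λ = 1: algebraic multiplicity = 5, geometric multiplicity = 3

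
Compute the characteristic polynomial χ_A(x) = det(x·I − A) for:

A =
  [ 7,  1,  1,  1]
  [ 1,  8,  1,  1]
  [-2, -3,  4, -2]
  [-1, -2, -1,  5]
x^4 - 24*x^3 + 216*x^2 - 864*x + 1296

Expanding det(x·I − A) (e.g. by cofactor expansion or by noting that A is similar to its Jordan form J, which has the same characteristic polynomial as A) gives
  χ_A(x) = x^4 - 24*x^3 + 216*x^2 - 864*x + 1296
which factors as (x - 6)^4. The eigenvalues (with algebraic multiplicities) are λ = 6 with multiplicity 4.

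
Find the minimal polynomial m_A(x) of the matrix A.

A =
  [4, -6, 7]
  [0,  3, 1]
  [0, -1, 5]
x^3 - 12*x^2 + 48*x - 64

The characteristic polynomial is χ_A(x) = (x - 4)^3, so the eigenvalues are known. The minimal polynomial is
  m_A(x) = Π_λ (x − λ)^{k_λ}
where k_λ is the size of the *largest* Jordan block for λ (equivalently, the smallest k with (A − λI)^k v = 0 for every generalised eigenvector v of λ).

  λ = 4: largest Jordan block has size 3, contributing (x − 4)^3

So m_A(x) = (x - 4)^3 = x^3 - 12*x^2 + 48*x - 64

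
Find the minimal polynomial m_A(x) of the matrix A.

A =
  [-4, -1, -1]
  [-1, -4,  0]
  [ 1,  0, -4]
x^3 + 12*x^2 + 48*x + 64

The characteristic polynomial is χ_A(x) = (x + 4)^3, so the eigenvalues are known. The minimal polynomial is
  m_A(x) = Π_λ (x − λ)^{k_λ}
where k_λ is the size of the *largest* Jordan block for λ (equivalently, the smallest k with (A − λI)^k v = 0 for every generalised eigenvector v of λ).

  λ = -4: largest Jordan block has size 3, contributing (x + 4)^3

So m_A(x) = (x + 4)^3 = x^3 + 12*x^2 + 48*x + 64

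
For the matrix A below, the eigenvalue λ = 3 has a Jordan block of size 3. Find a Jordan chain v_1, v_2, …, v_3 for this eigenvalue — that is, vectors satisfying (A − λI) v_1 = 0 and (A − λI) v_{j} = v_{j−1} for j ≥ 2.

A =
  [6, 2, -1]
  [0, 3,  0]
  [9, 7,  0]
A Jordan chain for λ = 3 of length 3:
v_1 = (-1, 0, -3)ᵀ
v_2 = (2, 0, 7)ᵀ
v_3 = (0, 1, 0)ᵀ

Let N = A − (3)·I. We want v_3 with N^3 v_3 = 0 but N^2 v_3 ≠ 0; then v_{j-1} := N · v_j for j = 3, …, 2.

Pick v_3 = (0, 1, 0)ᵀ.
Then v_2 = N · v_3 = (2, 0, 7)ᵀ.
Then v_1 = N · v_2 = (-1, 0, -3)ᵀ.

Sanity check: (A − (3)·I) v_1 = (0, 0, 0)ᵀ = 0. ✓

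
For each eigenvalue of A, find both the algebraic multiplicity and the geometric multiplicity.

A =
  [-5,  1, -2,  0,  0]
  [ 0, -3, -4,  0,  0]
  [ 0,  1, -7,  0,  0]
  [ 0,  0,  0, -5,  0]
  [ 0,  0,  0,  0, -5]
λ = -5: alg = 5, geom = 4

Step 1 — factor the characteristic polynomial to read off the algebraic multiplicities:
  χ_A(x) = (x + 5)^5

Step 2 — compute geometric multiplicities via the rank-nullity identity g(λ) = n − rank(A − λI):
  rank(A − (-5)·I) = 1, so dim ker(A − (-5)·I) = n − 1 = 4

Summary:
  λ = -5: algebraic multiplicity = 5, geometric multiplicity = 4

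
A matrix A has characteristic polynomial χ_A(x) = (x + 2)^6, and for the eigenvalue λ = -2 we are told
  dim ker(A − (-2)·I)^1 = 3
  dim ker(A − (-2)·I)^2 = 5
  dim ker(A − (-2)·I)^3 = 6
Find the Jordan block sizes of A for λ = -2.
Block sizes for λ = -2: [3, 2, 1]

From the dimensions of kernels of powers, the number of Jordan blocks of size at least j is d_j − d_{j−1} where d_j = dim ker(N^j) (with d_0 = 0). Computing the differences gives [3, 2, 1].
The number of blocks of size exactly k is (#blocks of size ≥ k) − (#blocks of size ≥ k + 1), so the partition is: 1 block(s) of size 1, 1 block(s) of size 2, 1 block(s) of size 3.
In nonincreasing order the block sizes are [3, 2, 1].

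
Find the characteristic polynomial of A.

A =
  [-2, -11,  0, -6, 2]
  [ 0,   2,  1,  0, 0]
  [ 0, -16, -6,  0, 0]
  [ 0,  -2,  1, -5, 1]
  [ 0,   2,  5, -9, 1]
x^5 + 10*x^4 + 40*x^3 + 80*x^2 + 80*x + 32

Expanding det(x·I − A) (e.g. by cofactor expansion or by noting that A is similar to its Jordan form J, which has the same characteristic polynomial as A) gives
  χ_A(x) = x^5 + 10*x^4 + 40*x^3 + 80*x^2 + 80*x + 32
which factors as (x + 2)^5. The eigenvalues (with algebraic multiplicities) are λ = -2 with multiplicity 5.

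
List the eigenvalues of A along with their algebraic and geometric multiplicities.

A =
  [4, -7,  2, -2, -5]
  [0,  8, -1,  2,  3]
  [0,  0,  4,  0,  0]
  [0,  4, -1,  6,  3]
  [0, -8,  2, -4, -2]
λ = 4: alg = 5, geom = 3

Step 1 — factor the characteristic polynomial to read off the algebraic multiplicities:
  χ_A(x) = (x - 4)^5

Step 2 — compute geometric multiplicities via the rank-nullity identity g(λ) = n − rank(A − λI):
  rank(A − (4)·I) = 2, so dim ker(A − (4)·I) = n − 2 = 3

Summary:
  λ = 4: algebraic multiplicity = 5, geometric multiplicity = 3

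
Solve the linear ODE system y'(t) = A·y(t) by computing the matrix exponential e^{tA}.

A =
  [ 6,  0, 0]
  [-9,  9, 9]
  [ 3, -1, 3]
e^{tA} =
  [exp(6*t), 0, 0]
  [-9*t*exp(6*t), 3*t*exp(6*t) + exp(6*t), 9*t*exp(6*t)]
  [3*t*exp(6*t), -t*exp(6*t), -3*t*exp(6*t) + exp(6*t)]

Strategy: write A = P · J · P⁻¹ where J is a Jordan canonical form, so e^{tA} = P · e^{tJ} · P⁻¹, and e^{tJ} can be computed block-by-block.

A has Jordan form
J =
  [6, 1, 0]
  [0, 6, 0]
  [0, 0, 6]
(up to reordering of blocks).

Per-block formulas:
  For a 2×2 Jordan block J_2(6): exp(t · J_2(6)) = e^(6t)·(I + t·N), where N is the 2×2 nilpotent shift.
  For a 1×1 block at λ = 6: exp(t · [6]) = [e^(6t)].

After assembling e^{tJ} and conjugating by P, we get:

e^{tA} =
  [exp(6*t), 0, 0]
  [-9*t*exp(6*t), 3*t*exp(6*t) + exp(6*t), 9*t*exp(6*t)]
  [3*t*exp(6*t), -t*exp(6*t), -3*t*exp(6*t) + exp(6*t)]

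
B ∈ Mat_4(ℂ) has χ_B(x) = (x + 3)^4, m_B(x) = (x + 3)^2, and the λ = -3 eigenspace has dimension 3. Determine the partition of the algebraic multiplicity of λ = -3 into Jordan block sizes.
Block sizes for λ = -3: [2, 1, 1]

Step 1 — from the characteristic polynomial, algebraic multiplicity of λ = -3 is 4. From dim ker(B − (-3)·I) = 3, there are exactly 3 Jordan blocks for λ = -3.
Step 2 — from the minimal polynomial, the factor (x + 3)^2 tells us the largest block for λ = -3 has size 2.
Step 3 — with total size 4, 3 blocks, and largest block 2, the block sizes (in nonincreasing order) are [2, 1, 1].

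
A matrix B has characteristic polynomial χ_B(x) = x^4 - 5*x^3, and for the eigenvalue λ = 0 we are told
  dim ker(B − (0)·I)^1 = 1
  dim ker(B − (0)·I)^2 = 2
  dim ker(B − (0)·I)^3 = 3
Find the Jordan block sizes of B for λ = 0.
Block sizes for λ = 0: [3]

From the dimensions of kernels of powers, the number of Jordan blocks of size at least j is d_j − d_{j−1} where d_j = dim ker(N^j) (with d_0 = 0). Computing the differences gives [1, 1, 1].
The number of blocks of size exactly k is (#blocks of size ≥ k) − (#blocks of size ≥ k + 1), so the partition is: 1 block(s) of size 3.
In nonincreasing order the block sizes are [3].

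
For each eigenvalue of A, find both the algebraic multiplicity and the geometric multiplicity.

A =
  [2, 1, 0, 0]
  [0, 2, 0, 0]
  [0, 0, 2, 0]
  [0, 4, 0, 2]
λ = 2: alg = 4, geom = 3

Step 1 — factor the characteristic polynomial to read off the algebraic multiplicities:
  χ_A(x) = (x - 2)^4

Step 2 — compute geometric multiplicities via the rank-nullity identity g(λ) = n − rank(A − λI):
  rank(A − (2)·I) = 1, so dim ker(A − (2)·I) = n − 1 = 3

Summary:
  λ = 2: algebraic multiplicity = 4, geometric multiplicity = 3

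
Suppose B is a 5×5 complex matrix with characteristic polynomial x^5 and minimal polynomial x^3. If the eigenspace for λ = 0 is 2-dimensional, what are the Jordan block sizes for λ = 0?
Block sizes for λ = 0: [3, 2]

Step 1 — from the characteristic polynomial, algebraic multiplicity of λ = 0 is 5. From dim ker(B − (0)·I) = 2, there are exactly 2 Jordan blocks for λ = 0.
Step 2 — from the minimal polynomial, the factor (x − 0)^3 tells us the largest block for λ = 0 has size 3.
Step 3 — with total size 5, 2 blocks, and largest block 3, the block sizes (in nonincreasing order) are [3, 2].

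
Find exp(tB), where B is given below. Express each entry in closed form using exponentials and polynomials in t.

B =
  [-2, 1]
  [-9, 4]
e^{tB} =
  [-3*t*exp(t) + exp(t), t*exp(t)]
  [-9*t*exp(t), 3*t*exp(t) + exp(t)]

Strategy: write B = P · J · P⁻¹ where J is a Jordan canonical form, so e^{tB} = P · e^{tJ} · P⁻¹, and e^{tJ} can be computed block-by-block.

B has Jordan form
J =
  [1, 1]
  [0, 1]
(up to reordering of blocks).

Per-block formulas:
  For a 2×2 Jordan block J_2(1): exp(t · J_2(1)) = e^(1t)·(I + t·N), where N is the 2×2 nilpotent shift.

After assembling e^{tJ} and conjugating by P, we get:

e^{tB} =
  [-3*t*exp(t) + exp(t), t*exp(t)]
  [-9*t*exp(t), 3*t*exp(t) + exp(t)]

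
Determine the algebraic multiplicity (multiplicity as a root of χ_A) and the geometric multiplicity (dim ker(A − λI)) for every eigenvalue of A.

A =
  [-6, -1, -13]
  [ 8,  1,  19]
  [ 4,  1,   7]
λ = 0: alg = 2, geom = 1; λ = 2: alg = 1, geom = 1

Step 1 — factor the characteristic polynomial to read off the algebraic multiplicities:
  χ_A(x) = x^2*(x - 2)

Step 2 — compute geometric multiplicities via the rank-nullity identity g(λ) = n − rank(A − λI):
  rank(A − (0)·I) = 2, so dim ker(A − (0)·I) = n − 2 = 1
  rank(A − (2)·I) = 2, so dim ker(A − (2)·I) = n − 2 = 1

Summary:
  λ = 0: algebraic multiplicity = 2, geometric multiplicity = 1
  λ = 2: algebraic multiplicity = 1, geometric multiplicity = 1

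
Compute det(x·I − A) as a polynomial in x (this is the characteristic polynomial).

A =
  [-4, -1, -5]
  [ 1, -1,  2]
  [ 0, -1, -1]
x^3 + 6*x^2 + 12*x + 8

Expanding det(x·I − A) (e.g. by cofactor expansion or by noting that A is similar to its Jordan form J, which has the same characteristic polynomial as A) gives
  χ_A(x) = x^3 + 6*x^2 + 12*x + 8
which factors as (x + 2)^3. The eigenvalues (with algebraic multiplicities) are λ = -2 with multiplicity 3.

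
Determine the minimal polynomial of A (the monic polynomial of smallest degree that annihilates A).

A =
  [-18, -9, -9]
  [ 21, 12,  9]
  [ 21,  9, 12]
x^2 - 3*x

The characteristic polynomial is χ_A(x) = x*(x - 3)^2, so the eigenvalues are known. The minimal polynomial is
  m_A(x) = Π_λ (x − λ)^{k_λ}
where k_λ is the size of the *largest* Jordan block for λ (equivalently, the smallest k with (A − λI)^k v = 0 for every generalised eigenvector v of λ).

  λ = 0: largest Jordan block has size 1, contributing (x − 0)
  λ = 3: largest Jordan block has size 1, contributing (x − 3)

So m_A(x) = x*(x - 3) = x^2 - 3*x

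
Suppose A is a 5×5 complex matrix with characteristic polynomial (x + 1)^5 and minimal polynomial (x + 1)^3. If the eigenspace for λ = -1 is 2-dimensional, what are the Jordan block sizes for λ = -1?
Block sizes for λ = -1: [3, 2]

Step 1 — from the characteristic polynomial, algebraic multiplicity of λ = -1 is 5. From dim ker(A − (-1)·I) = 2, there are exactly 2 Jordan blocks for λ = -1.
Step 2 — from the minimal polynomial, the factor (x + 1)^3 tells us the largest block for λ = -1 has size 3.
Step 3 — with total size 5, 2 blocks, and largest block 3, the block sizes (in nonincreasing order) are [3, 2].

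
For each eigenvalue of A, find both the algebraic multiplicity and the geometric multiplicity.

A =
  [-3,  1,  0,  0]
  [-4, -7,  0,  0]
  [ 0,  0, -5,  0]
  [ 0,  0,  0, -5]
λ = -5: alg = 4, geom = 3

Step 1 — factor the characteristic polynomial to read off the algebraic multiplicities:
  χ_A(x) = (x + 5)^4

Step 2 — compute geometric multiplicities via the rank-nullity identity g(λ) = n − rank(A − λI):
  rank(A − (-5)·I) = 1, so dim ker(A − (-5)·I) = n − 1 = 3

Summary:
  λ = -5: algebraic multiplicity = 4, geometric multiplicity = 3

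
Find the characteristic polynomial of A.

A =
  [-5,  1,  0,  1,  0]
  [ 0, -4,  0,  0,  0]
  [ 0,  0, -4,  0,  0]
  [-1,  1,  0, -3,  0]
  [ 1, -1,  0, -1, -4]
x^5 + 20*x^4 + 160*x^3 + 640*x^2 + 1280*x + 1024

Expanding det(x·I − A) (e.g. by cofactor expansion or by noting that A is similar to its Jordan form J, which has the same characteristic polynomial as A) gives
  χ_A(x) = x^5 + 20*x^4 + 160*x^3 + 640*x^2 + 1280*x + 1024
which factors as (x + 4)^5. The eigenvalues (with algebraic multiplicities) are λ = -4 with multiplicity 5.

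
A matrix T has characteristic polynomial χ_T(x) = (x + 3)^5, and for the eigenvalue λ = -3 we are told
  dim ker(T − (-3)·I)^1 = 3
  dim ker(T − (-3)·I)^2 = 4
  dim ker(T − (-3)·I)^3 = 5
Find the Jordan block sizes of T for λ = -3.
Block sizes for λ = -3: [3, 1, 1]

From the dimensions of kernels of powers, the number of Jordan blocks of size at least j is d_j − d_{j−1} where d_j = dim ker(N^j) (with d_0 = 0). Computing the differences gives [3, 1, 1].
The number of blocks of size exactly k is (#blocks of size ≥ k) − (#blocks of size ≥ k + 1), so the partition is: 2 block(s) of size 1, 1 block(s) of size 3.
In nonincreasing order the block sizes are [3, 1, 1].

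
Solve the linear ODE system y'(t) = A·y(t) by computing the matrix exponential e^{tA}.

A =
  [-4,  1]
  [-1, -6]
e^{tA} =
  [t*exp(-5*t) + exp(-5*t), t*exp(-5*t)]
  [-t*exp(-5*t), -t*exp(-5*t) + exp(-5*t)]

Strategy: write A = P · J · P⁻¹ where J is a Jordan canonical form, so e^{tA} = P · e^{tJ} · P⁻¹, and e^{tJ} can be computed block-by-block.

A has Jordan form
J =
  [-5,  1]
  [ 0, -5]
(up to reordering of blocks).

Per-block formulas:
  For a 2×2 Jordan block J_2(-5): exp(t · J_2(-5)) = e^(-5t)·(I + t·N), where N is the 2×2 nilpotent shift.

After assembling e^{tJ} and conjugating by P, we get:

e^{tA} =
  [t*exp(-5*t) + exp(-5*t), t*exp(-5*t)]
  [-t*exp(-5*t), -t*exp(-5*t) + exp(-5*t)]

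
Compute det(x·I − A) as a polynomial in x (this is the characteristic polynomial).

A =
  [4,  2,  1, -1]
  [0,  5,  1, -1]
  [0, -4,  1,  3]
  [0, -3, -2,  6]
x^4 - 16*x^3 + 96*x^2 - 256*x + 256

Expanding det(x·I − A) (e.g. by cofactor expansion or by noting that A is similar to its Jordan form J, which has the same characteristic polynomial as A) gives
  χ_A(x) = x^4 - 16*x^3 + 96*x^2 - 256*x + 256
which factors as (x - 4)^4. The eigenvalues (with algebraic multiplicities) are λ = 4 with multiplicity 4.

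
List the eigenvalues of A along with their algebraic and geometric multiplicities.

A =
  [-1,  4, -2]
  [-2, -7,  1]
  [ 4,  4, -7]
λ = -5: alg = 3, geom = 2

Step 1 — factor the characteristic polynomial to read off the algebraic multiplicities:
  χ_A(x) = (x + 5)^3

Step 2 — compute geometric multiplicities via the rank-nullity identity g(λ) = n − rank(A − λI):
  rank(A − (-5)·I) = 1, so dim ker(A − (-5)·I) = n − 1 = 2

Summary:
  λ = -5: algebraic multiplicity = 3, geometric multiplicity = 2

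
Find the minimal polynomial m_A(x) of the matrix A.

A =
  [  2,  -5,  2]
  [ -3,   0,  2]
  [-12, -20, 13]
x^2 - 10*x + 25

The characteristic polynomial is χ_A(x) = (x - 5)^3, so the eigenvalues are known. The minimal polynomial is
  m_A(x) = Π_λ (x − λ)^{k_λ}
where k_λ is the size of the *largest* Jordan block for λ (equivalently, the smallest k with (A − λI)^k v = 0 for every generalised eigenvector v of λ).

  λ = 5: largest Jordan block has size 2, contributing (x − 5)^2

So m_A(x) = (x - 5)^2 = x^2 - 10*x + 25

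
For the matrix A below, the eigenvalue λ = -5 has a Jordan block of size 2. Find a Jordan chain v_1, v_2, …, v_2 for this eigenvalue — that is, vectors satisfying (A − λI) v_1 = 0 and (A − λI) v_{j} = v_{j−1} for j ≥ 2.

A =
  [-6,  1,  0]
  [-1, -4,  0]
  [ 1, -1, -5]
A Jordan chain for λ = -5 of length 2:
v_1 = (-1, -1, 1)ᵀ
v_2 = (1, 0, 0)ᵀ

Let N = A − (-5)·I. We want v_2 with N^2 v_2 = 0 but N^1 v_2 ≠ 0; then v_{j-1} := N · v_j for j = 2, …, 2.

Pick v_2 = (1, 0, 0)ᵀ.
Then v_1 = N · v_2 = (-1, -1, 1)ᵀ.

Sanity check: (A − (-5)·I) v_1 = (0, 0, 0)ᵀ = 0. ✓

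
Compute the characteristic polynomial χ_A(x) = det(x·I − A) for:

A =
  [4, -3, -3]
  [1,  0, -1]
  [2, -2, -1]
x^3 - 3*x^2 + 3*x - 1

Expanding det(x·I − A) (e.g. by cofactor expansion or by noting that A is similar to its Jordan form J, which has the same characteristic polynomial as A) gives
  χ_A(x) = x^3 - 3*x^2 + 3*x - 1
which factors as (x - 1)^3. The eigenvalues (with algebraic multiplicities) are λ = 1 with multiplicity 3.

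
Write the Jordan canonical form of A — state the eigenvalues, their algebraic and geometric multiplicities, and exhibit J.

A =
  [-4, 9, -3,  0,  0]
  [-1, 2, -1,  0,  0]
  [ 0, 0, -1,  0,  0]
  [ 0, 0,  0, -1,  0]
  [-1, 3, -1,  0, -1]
J_2(-1) ⊕ J_1(-1) ⊕ J_1(-1) ⊕ J_1(-1)

The characteristic polynomial is
  det(x·I − A) = x^5 + 5*x^4 + 10*x^3 + 10*x^2 + 5*x + 1 = (x + 1)^5

Eigenvalues and multiplicities (the geometric multiplicity of λ is n − rank(A − λI), which equals the number of Jordan blocks for λ):
  λ = -1: algebraic multiplicity = 5, geometric multiplicity = 4

Determining the block sizes for each eigenvalue:
  λ = -1: 4 blocks summing to 5 forces exactly one block of size 2 and the rest size 1 → block sizes [2, 1, 1, 1]

Assembling the blocks gives a Jordan form
J =
  [-1,  1,  0,  0,  0]
  [ 0, -1,  0,  0,  0]
  [ 0,  0, -1,  0,  0]
  [ 0,  0,  0, -1,  0]
  [ 0,  0,  0,  0, -1]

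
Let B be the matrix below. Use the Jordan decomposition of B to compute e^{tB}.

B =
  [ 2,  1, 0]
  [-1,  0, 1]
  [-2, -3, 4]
e^{tB} =
  [-t^2*exp(2*t)/2 + exp(2*t), -t^2*exp(2*t) + t*exp(2*t), t^2*exp(2*t)/2]
  [-t*exp(2*t), -2*t*exp(2*t) + exp(2*t), t*exp(2*t)]
  [-t^2*exp(2*t)/2 - 2*t*exp(2*t), -t^2*exp(2*t) - 3*t*exp(2*t), t^2*exp(2*t)/2 + 2*t*exp(2*t) + exp(2*t)]

Strategy: write B = P · J · P⁻¹ where J is a Jordan canonical form, so e^{tB} = P · e^{tJ} · P⁻¹, and e^{tJ} can be computed block-by-block.

B has Jordan form
J =
  [2, 1, 0]
  [0, 2, 1]
  [0, 0, 2]
(up to reordering of blocks).

Per-block formulas:
  For a 3×3 Jordan block J_3(2): exp(t · J_3(2)) = e^(2t)·(I + t·N + (t^2/2)·N^2), where N is the 3×3 nilpotent shift.

After assembling e^{tJ} and conjugating by P, we get:

e^{tB} =
  [-t^2*exp(2*t)/2 + exp(2*t), -t^2*exp(2*t) + t*exp(2*t), t^2*exp(2*t)/2]
  [-t*exp(2*t), -2*t*exp(2*t) + exp(2*t), t*exp(2*t)]
  [-t^2*exp(2*t)/2 - 2*t*exp(2*t), -t^2*exp(2*t) - 3*t*exp(2*t), t^2*exp(2*t)/2 + 2*t*exp(2*t) + exp(2*t)]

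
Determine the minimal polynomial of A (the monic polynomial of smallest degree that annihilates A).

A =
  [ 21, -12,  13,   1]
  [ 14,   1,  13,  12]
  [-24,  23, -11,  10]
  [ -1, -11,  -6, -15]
x^4 + 4*x^3 - 12*x^2 - 32*x + 64

The characteristic polynomial is χ_A(x) = (x - 2)^2*(x + 4)^2, so the eigenvalues are known. The minimal polynomial is
  m_A(x) = Π_λ (x − λ)^{k_λ}
where k_λ is the size of the *largest* Jordan block for λ (equivalently, the smallest k with (A − λI)^k v = 0 for every generalised eigenvector v of λ).

  λ = -4: largest Jordan block has size 2, contributing (x + 4)^2
  λ = 2: largest Jordan block has size 2, contributing (x − 2)^2

So m_A(x) = (x - 2)^2*(x + 4)^2 = x^4 + 4*x^3 - 12*x^2 - 32*x + 64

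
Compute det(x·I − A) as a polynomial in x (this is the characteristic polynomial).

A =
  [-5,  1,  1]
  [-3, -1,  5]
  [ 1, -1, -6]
x^3 + 12*x^2 + 48*x + 64

Expanding det(x·I − A) (e.g. by cofactor expansion or by noting that A is similar to its Jordan form J, which has the same characteristic polynomial as A) gives
  χ_A(x) = x^3 + 12*x^2 + 48*x + 64
which factors as (x + 4)^3. The eigenvalues (with algebraic multiplicities) are λ = -4 with multiplicity 3.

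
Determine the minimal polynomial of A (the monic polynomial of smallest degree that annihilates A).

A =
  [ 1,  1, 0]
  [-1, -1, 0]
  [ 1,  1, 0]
x^2

The characteristic polynomial is χ_A(x) = x^3, so the eigenvalues are known. The minimal polynomial is
  m_A(x) = Π_λ (x − λ)^{k_λ}
where k_λ is the size of the *largest* Jordan block for λ (equivalently, the smallest k with (A − λI)^k v = 0 for every generalised eigenvector v of λ).

  λ = 0: largest Jordan block has size 2, contributing (x − 0)^2

So m_A(x) = x^2 = x^2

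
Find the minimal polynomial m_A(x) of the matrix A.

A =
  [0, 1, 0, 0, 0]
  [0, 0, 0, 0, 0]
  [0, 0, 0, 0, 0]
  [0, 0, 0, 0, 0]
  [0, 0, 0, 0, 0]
x^2

The characteristic polynomial is χ_A(x) = x^5, so the eigenvalues are known. The minimal polynomial is
  m_A(x) = Π_λ (x − λ)^{k_λ}
where k_λ is the size of the *largest* Jordan block for λ (equivalently, the smallest k with (A − λI)^k v = 0 for every generalised eigenvector v of λ).

  λ = 0: largest Jordan block has size 2, contributing (x − 0)^2

So m_A(x) = x^2 = x^2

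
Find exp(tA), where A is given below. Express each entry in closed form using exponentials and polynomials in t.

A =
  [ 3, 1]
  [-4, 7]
e^{tA} =
  [-2*t*exp(5*t) + exp(5*t), t*exp(5*t)]
  [-4*t*exp(5*t), 2*t*exp(5*t) + exp(5*t)]

Strategy: write A = P · J · P⁻¹ where J is a Jordan canonical form, so e^{tA} = P · e^{tJ} · P⁻¹, and e^{tJ} can be computed block-by-block.

A has Jordan form
J =
  [5, 1]
  [0, 5]
(up to reordering of blocks).

Per-block formulas:
  For a 2×2 Jordan block J_2(5): exp(t · J_2(5)) = e^(5t)·(I + t·N), where N is the 2×2 nilpotent shift.

After assembling e^{tJ} and conjugating by P, we get:

e^{tA} =
  [-2*t*exp(5*t) + exp(5*t), t*exp(5*t)]
  [-4*t*exp(5*t), 2*t*exp(5*t) + exp(5*t)]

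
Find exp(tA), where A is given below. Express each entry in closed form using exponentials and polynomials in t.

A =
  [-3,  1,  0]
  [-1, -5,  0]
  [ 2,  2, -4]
e^{tA} =
  [t*exp(-4*t) + exp(-4*t), t*exp(-4*t), 0]
  [-t*exp(-4*t), -t*exp(-4*t) + exp(-4*t), 0]
  [2*t*exp(-4*t), 2*t*exp(-4*t), exp(-4*t)]

Strategy: write A = P · J · P⁻¹ where J is a Jordan canonical form, so e^{tA} = P · e^{tJ} · P⁻¹, and e^{tJ} can be computed block-by-block.

A has Jordan form
J =
  [-4,  1,  0]
  [ 0, -4,  0]
  [ 0,  0, -4]
(up to reordering of blocks).

Per-block formulas:
  For a 1×1 block at λ = -4: exp(t · [-4]) = [e^(-4t)].
  For a 2×2 Jordan block J_2(-4): exp(t · J_2(-4)) = e^(-4t)·(I + t·N), where N is the 2×2 nilpotent shift.

After assembling e^{tJ} and conjugating by P, we get:

e^{tA} =
  [t*exp(-4*t) + exp(-4*t), t*exp(-4*t), 0]
  [-t*exp(-4*t), -t*exp(-4*t) + exp(-4*t), 0]
  [2*t*exp(-4*t), 2*t*exp(-4*t), exp(-4*t)]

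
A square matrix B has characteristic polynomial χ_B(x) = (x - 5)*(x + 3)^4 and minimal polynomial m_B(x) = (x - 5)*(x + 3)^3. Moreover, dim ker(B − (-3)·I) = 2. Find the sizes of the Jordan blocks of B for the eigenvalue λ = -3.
Block sizes for λ = -3: [3, 1]

Step 1 — from the characteristic polynomial, algebraic multiplicity of λ = -3 is 4. From dim ker(B − (-3)·I) = 2, there are exactly 2 Jordan blocks for λ = -3.
Step 2 — from the minimal polynomial, the factor (x + 3)^3 tells us the largest block for λ = -3 has size 3.
Step 3 — with total size 4, 2 blocks, and largest block 3, the block sizes (in nonincreasing order) are [3, 1].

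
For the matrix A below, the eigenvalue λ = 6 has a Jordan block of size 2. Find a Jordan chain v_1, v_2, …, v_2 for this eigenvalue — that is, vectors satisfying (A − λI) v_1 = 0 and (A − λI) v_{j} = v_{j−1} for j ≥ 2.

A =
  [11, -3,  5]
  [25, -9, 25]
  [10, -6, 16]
A Jordan chain for λ = 6 of length 2:
v_1 = (5, 25, 10)ᵀ
v_2 = (1, 0, 0)ᵀ

Let N = A − (6)·I. We want v_2 with N^2 v_2 = 0 but N^1 v_2 ≠ 0; then v_{j-1} := N · v_j for j = 2, …, 2.

Pick v_2 = (1, 0, 0)ᵀ.
Then v_1 = N · v_2 = (5, 25, 10)ᵀ.

Sanity check: (A − (6)·I) v_1 = (0, 0, 0)ᵀ = 0. ✓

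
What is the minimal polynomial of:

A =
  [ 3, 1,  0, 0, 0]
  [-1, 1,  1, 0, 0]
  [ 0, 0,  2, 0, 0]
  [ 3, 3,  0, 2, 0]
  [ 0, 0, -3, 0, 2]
x^3 - 6*x^2 + 12*x - 8

The characteristic polynomial is χ_A(x) = (x - 2)^5, so the eigenvalues are known. The minimal polynomial is
  m_A(x) = Π_λ (x − λ)^{k_λ}
where k_λ is the size of the *largest* Jordan block for λ (equivalently, the smallest k with (A − λI)^k v = 0 for every generalised eigenvector v of λ).

  λ = 2: largest Jordan block has size 3, contributing (x − 2)^3

So m_A(x) = (x - 2)^3 = x^3 - 6*x^2 + 12*x - 8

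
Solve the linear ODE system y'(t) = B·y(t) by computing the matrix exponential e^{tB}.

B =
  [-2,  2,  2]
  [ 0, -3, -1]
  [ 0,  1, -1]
e^{tB} =
  [exp(-2*t), 2*t*exp(-2*t), 2*t*exp(-2*t)]
  [0, -t*exp(-2*t) + exp(-2*t), -t*exp(-2*t)]
  [0, t*exp(-2*t), t*exp(-2*t) + exp(-2*t)]

Strategy: write B = P · J · P⁻¹ where J is a Jordan canonical form, so e^{tB} = P · e^{tJ} · P⁻¹, and e^{tJ} can be computed block-by-block.

B has Jordan form
J =
  [-2,  1,  0]
  [ 0, -2,  0]
  [ 0,  0, -2]
(up to reordering of blocks).

Per-block formulas:
  For a 2×2 Jordan block J_2(-2): exp(t · J_2(-2)) = e^(-2t)·(I + t·N), where N is the 2×2 nilpotent shift.
  For a 1×1 block at λ = -2: exp(t · [-2]) = [e^(-2t)].

After assembling e^{tJ} and conjugating by P, we get:

e^{tB} =
  [exp(-2*t), 2*t*exp(-2*t), 2*t*exp(-2*t)]
  [0, -t*exp(-2*t) + exp(-2*t), -t*exp(-2*t)]
  [0, t*exp(-2*t), t*exp(-2*t) + exp(-2*t)]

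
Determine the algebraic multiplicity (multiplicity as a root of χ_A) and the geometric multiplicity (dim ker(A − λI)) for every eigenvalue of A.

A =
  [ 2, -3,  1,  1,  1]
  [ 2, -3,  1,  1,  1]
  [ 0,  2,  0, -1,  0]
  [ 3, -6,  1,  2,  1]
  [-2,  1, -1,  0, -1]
λ = 0: alg = 5, geom = 2

Step 1 — factor the characteristic polynomial to read off the algebraic multiplicities:
  χ_A(x) = x^5

Step 2 — compute geometric multiplicities via the rank-nullity identity g(λ) = n − rank(A − λI):
  rank(A − (0)·I) = 3, so dim ker(A − (0)·I) = n − 3 = 2

Summary:
  λ = 0: algebraic multiplicity = 5, geometric multiplicity = 2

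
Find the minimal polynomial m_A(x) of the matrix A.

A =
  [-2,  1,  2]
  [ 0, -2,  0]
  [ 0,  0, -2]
x^2 + 4*x + 4

The characteristic polynomial is χ_A(x) = (x + 2)^3, so the eigenvalues are known. The minimal polynomial is
  m_A(x) = Π_λ (x − λ)^{k_λ}
where k_λ is the size of the *largest* Jordan block for λ (equivalently, the smallest k with (A − λI)^k v = 0 for every generalised eigenvector v of λ).

  λ = -2: largest Jordan block has size 2, contributing (x + 2)^2

So m_A(x) = (x + 2)^2 = x^2 + 4*x + 4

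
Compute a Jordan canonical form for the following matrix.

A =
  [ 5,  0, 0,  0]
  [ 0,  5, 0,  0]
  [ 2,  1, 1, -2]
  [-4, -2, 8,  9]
J_2(5) ⊕ J_1(5) ⊕ J_1(5)

The characteristic polynomial is
  det(x·I − A) = x^4 - 20*x^3 + 150*x^2 - 500*x + 625 = (x - 5)^4

Eigenvalues and multiplicities (the geometric multiplicity of λ is n − rank(A − λI), which equals the number of Jordan blocks for λ):
  λ = 5: algebraic multiplicity = 4, geometric multiplicity = 3

Determining the block sizes for each eigenvalue:
  λ = 5: 3 blocks summing to 4 forces exactly one block of size 2 and the rest size 1 → block sizes [2, 1, 1]

Assembling the blocks gives a Jordan form
J =
  [5, 1, 0, 0]
  [0, 5, 0, 0]
  [0, 0, 5, 0]
  [0, 0, 0, 5]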